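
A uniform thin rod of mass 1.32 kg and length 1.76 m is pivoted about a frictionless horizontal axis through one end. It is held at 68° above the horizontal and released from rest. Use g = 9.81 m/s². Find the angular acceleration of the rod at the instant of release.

α ≈ 3.13 rad/s²

About the pivot, I = (1/3)ML² = (1/3)(1.32)(1.76)² = 1.363 kg·m².
The weight acts at the center, a distance L/2 = 0.8800 m from the pivot; τ = Mg(L/2) cos 68° = 4.269 N·m.
α = τ/I = 4.269/1.363 = 3.132 rad/s².
(Equivalently α = (3g/(2L)) cos 68° = 3.132 rad/s².)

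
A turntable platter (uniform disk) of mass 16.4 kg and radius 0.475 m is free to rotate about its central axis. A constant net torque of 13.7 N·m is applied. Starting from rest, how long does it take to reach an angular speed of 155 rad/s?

t ≈ 20.9 s

I = ½MR² = (1/2)(16.4)(0.475)² = 1.850 kg·m².
α = τ/I = 13.7/1.850 = 7.405 rad/s².
ω = αt ⇒ t = ω/α = 155/7.405 = 20.93 s.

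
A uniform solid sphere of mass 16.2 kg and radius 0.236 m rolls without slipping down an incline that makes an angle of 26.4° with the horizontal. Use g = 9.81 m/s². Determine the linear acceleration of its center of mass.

a ≈ 3.12 m/s²

Translation along the incline: Mg sinθ − f = Ma.
Rotation about the center: fR = Iα with I = (2/5)MR². No-slip gives a = αR, so f = (I/R²)a = (2/5)M a.
Substituting: Mg sinθ = (1 + 0.4000)Ma, so a = g sinθ/(1 + 0.4000) = (9.81) sin 26.4° / 1.400 = 3.116 m/s².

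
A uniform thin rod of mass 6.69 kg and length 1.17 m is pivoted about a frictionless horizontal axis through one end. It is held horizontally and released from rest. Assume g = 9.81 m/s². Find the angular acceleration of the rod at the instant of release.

About the pivot, I = (1/3)ML² = (1/3)(6.69)(1.17)² = 3.053 kg·m².
The weight acts at the center, a distance L/2 = 0.5850 m from the pivot; τ = Mg(L/2) = 38.39 N·m.
α = τ/I = 38.39/3.053 = 12.58 rad/s².
(Equivalently α = (3g/(2L)) = 12.58 rad/s².)

α ≈ 12.6 rad/s²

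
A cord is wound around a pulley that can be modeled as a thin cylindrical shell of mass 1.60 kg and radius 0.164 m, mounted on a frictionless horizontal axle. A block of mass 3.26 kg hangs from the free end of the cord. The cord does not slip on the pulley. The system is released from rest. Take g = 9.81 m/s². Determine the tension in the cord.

T ≈ 10.5 N

I = MR² = (1.60)(0.164)² = 0.04303 kg·m².
Block: mg − T = ma. Pulley: TR = Iα. No-slip: a = αR, so T = (I/R²)a = 1.600·a.
Then mg = (m + 1.600)a, so a = (3.26)(9.81)/(3.26 + 1.600) = 6.580 m/s².
T = 1.600·a = 10.53 N.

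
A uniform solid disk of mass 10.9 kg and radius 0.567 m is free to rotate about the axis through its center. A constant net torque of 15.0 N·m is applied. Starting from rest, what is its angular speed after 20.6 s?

I = ½MR² = (1/2)(10.9)(0.567)² = 1.752 kg·m².
α = τ/I = 15.0/1.752 = 8.561 rad/s².
ω = ω₀ + αt = 0 + (8.561)(20.6) = 176.4 rad/s.

ω ≈ 176 rad/s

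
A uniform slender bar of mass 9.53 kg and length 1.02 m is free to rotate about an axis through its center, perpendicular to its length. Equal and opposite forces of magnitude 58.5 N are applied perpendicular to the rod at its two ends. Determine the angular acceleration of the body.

I = (1/12)ML² = (1/12)(9.53)(1.02)² = 0.8263 kg·m².
The couple gives τ = F·(L/2) + F·(L/2) = F L = (58.5)(1.02) = 59.67 N·m.
Newton's second law for rotation, τ = Iα, gives α = τ/I = 59.67/0.8263 = 72.22 rad/s².

α ≈ 72.2 rad/s²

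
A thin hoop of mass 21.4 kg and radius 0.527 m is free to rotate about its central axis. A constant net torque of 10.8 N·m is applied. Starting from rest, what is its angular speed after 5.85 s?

I = MR² = (21.4)(0.527)² = 5.943 kg·m².
α = τ/I = 10.8/5.943 = 1.817 rad/s².
ω = ω₀ + αt = 0 + (1.817)(5.85) = 10.63 rad/s.

ω ≈ 10.6 rad/s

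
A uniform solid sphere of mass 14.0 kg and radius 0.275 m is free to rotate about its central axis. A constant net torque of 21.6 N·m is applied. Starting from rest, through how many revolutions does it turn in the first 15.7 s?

I = (2/5)MR² = (2/5)(14.0)(0.275)² = 0.4235 kg·m².
α = τ/I = 21.6/0.4235 = 51.00 rad/s².
θ = ½αt² = ½(51.00)(15.7)² = 6286 rad.
Revolutions = θ/(2π) = 1000.

≈ 1000 revolutions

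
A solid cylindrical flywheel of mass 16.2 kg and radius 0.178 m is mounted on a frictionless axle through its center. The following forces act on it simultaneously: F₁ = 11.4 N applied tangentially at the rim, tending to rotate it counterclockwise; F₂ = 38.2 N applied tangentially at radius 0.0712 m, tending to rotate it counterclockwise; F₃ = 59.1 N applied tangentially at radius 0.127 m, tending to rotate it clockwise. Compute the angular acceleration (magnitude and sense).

I = ½MR² = (1/2)(16.2)(0.178)² = 0.2566 kg·m².
Taking counterclockwise as positive: τ₁ = +(11.4)(0.178) = +2.029 N·m; τ₂ = +(38.2)(0.0712) = +2.720 N·m; τ₃ = −(59.1)(0.127) = −7.506 N·m.
Net torque τ = -2.757 N·m.
α = τ/I = -2.757/0.2566 = -10.74 rad/s².

α ≈ 10.7 rad/s², clockwise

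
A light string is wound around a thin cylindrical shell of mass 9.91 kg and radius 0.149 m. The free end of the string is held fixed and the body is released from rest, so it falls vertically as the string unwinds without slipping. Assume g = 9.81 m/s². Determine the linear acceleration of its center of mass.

a ≈ 4.91 m/s²

Translation: Mg − T = Ma. Rotation about the center: TR = Iα with I = MR².
With a = αR: T = (I/R²)a = M a, so Mg = (1 + 1.000)Ma.
a = g/(1 + 1.000) = 9.81/2.000 = 4.905 m/s².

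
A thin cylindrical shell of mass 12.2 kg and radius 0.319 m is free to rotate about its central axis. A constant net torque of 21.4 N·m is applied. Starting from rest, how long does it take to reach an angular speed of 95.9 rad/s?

t ≈ 5.56 s

I = MR² = (12.2)(0.319)² = 1.241 kg·m².
α = τ/I = 21.4/1.241 = 17.24 rad/s².
ω = αt ⇒ t = ω/α = 95.9/17.24 = 5.563 s.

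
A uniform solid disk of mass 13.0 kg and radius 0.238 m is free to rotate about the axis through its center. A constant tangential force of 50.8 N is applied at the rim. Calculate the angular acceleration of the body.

α ≈ 32.8 rad/s²

I = ½MR² = (1/2)(13.0)(0.238)² = 0.3682 kg·m².
τ = F R = (50.8)(0.238) = 12.09 N·m.
Newton's second law for rotation, τ = Iα, gives α = τ/I = 12.09/0.3682 = 32.84 rad/s².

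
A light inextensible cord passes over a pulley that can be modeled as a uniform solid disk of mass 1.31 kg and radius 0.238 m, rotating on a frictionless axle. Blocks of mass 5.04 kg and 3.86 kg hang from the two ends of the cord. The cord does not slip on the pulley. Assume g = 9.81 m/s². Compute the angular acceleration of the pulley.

α ≈ 5.09 rad/s²

I = ½MR² = (1/2)(1.31)(0.238)² = 0.03710 kg·m².
Heavier block: m₁g − T₁ = m₁a. Lighter block: T₂ − m₂g = m₂a.
Pulley: (T₁ − T₂)R = Iα = I(a/R), so T₁ − T₂ = (I/R²)a = (1/2)M_p a = 0.6550·a.
Adding the three: (m₁ − m₂)g = (m₁ + m₂ + 0.6550)a, so a = (5.04 − 3.86)(9.81)/(5.04 + 3.86 + 0.6550) = 1.211 m/s².
α = a/R = 1.211/0.238 = 5.090 rad/s².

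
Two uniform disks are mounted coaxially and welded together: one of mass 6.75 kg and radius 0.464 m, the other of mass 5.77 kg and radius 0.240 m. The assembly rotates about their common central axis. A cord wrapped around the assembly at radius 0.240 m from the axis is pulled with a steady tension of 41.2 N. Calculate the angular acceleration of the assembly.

I = ½M₁R₁² + ½M₂R₂² = ½(6.75)(0.464)² + ½(5.77)(0.240)² = 0.8928 kg·m².
τ = F r = (41.2)(0.240) = 9.888 N·m.
α = τ/I = 9.888/0.8928 = 11.08 rad/s².

α ≈ 11.1 rad/s²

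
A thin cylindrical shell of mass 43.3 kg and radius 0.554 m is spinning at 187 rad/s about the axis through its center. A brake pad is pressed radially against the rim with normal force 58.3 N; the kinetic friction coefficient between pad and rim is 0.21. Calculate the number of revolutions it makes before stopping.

I = MR² = (43.3)(0.554)² = 13.29 kg·m².
Friction force f = μN = (0.21)(58.3) = 12.24 N at the rim; torque magnitude τ = fR = 6.783 N·m, opposing ω.
|α| = τ/I = 6.783/13.29 = 0.5104 rad/s² (deceleration).
ω² = ω₀² − 2|α|θ with ω = 0 ⇒ θ = ω₀²/(2|α|) = 34260 rad = 5452 rev.

≈ 5450 revolutions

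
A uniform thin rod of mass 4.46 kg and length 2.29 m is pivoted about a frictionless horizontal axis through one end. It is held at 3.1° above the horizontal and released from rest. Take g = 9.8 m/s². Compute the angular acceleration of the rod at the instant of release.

About the pivot, I = (1/3)ML² = (1/3)(4.46)(2.29)² = 7.796 kg·m².
The weight acts at the center, a distance L/2 = 1.145 m from the pivot; τ = Mg(L/2) cos 3.1° = 49.97 N·m.
α = τ/I = 49.97/7.796 = 6.410 rad/s².
(Equivalently α = (3g/(2L)) cos 3.1° = 6.410 rad/s².)

α ≈ 6.41 rad/s²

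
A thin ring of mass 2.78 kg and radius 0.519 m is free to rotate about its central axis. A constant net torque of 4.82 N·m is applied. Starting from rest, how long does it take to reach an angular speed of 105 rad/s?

t ≈ 16.3 s

I = MR² = (2.78)(0.519)² = 0.7488 kg·m².
α = τ/I = 4.82/0.7488 = 6.437 rad/s².
ω = αt ⇒ t = ω/α = 105/6.437 = 16.31 s.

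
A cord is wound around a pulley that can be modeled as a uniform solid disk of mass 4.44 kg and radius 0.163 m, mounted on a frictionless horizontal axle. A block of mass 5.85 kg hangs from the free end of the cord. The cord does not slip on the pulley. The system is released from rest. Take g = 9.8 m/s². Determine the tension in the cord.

I = ½MR² = (1/2)(4.44)(0.163)² = 0.05898 kg·m².
Block: mg − T = ma. Pulley: TR = Iα. No-slip: a = αR, so T = (I/R²)a = 2.220·a.
Then mg = (m + 2.220)a, so a = (5.85)(9.8)/(5.85 + 2.220) = 7.104 m/s².
T = 2.220·a = 15.77 N.

T ≈ 15.8 N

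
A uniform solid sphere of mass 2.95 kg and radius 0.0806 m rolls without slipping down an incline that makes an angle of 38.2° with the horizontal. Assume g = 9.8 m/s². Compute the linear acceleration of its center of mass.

Translation along the incline: Mg sinθ − f = Ma.
Rotation about the center: fR = Iα with I = (2/5)MR². No-slip gives a = αR, so f = (I/R²)a = (2/5)M a.
Substituting: Mg sinθ = (1 + 0.4000)Ma, so a = g sinθ/(1 + 0.4000) = (9.8) sin 38.2° / 1.400 = 4.329 m/s².

a ≈ 4.33 m/s²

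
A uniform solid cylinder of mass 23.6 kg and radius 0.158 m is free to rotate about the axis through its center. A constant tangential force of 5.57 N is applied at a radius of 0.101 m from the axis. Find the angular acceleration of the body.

α ≈ 1.91 rad/s²

I = ½MR² = (1/2)(23.6)(0.158)² = 0.2946 kg·m².
τ = F·r = (5.57)(0.101) = 0.5626 N·m.
Newton's second law for rotation, τ = Iα, gives α = τ/I = 0.5626/0.2946 = 1.910 rad/s².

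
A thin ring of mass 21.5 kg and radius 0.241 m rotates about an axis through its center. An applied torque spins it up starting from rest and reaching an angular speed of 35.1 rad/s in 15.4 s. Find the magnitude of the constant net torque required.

τ ≈ 2.85 N·m

I = MR² = (21.5)(0.241)² = 1.249 kg·m².
α = Δω/Δt = (35.1 − 0)/15.4 = 2.279 rad/s².
τ = Iα = (1.249)(2.279) = 2.846 N·m.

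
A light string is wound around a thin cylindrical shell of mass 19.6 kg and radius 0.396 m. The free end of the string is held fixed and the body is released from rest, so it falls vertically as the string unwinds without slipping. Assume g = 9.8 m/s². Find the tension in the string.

T ≈ 96.0 N

Translation: Mg − T = Ma. Rotation about the center: TR = Iα with I = MR².
With a = αR: T = (I/R²)a = M a, so Mg = (1 + 1.000)Ma.
a = g/(1 + 1.000) = 9.8/2.000 = 4.900 m/s².
T = 1.000·M·a = (1.000)(19.6)(4.900) = 96.04 N.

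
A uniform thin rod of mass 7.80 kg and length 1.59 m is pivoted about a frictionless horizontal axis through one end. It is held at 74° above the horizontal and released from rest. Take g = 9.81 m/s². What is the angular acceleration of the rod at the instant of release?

About the pivot, I = (1/3)ML² = (1/3)(7.80)(1.59)² = 6.573 kg·m².
The weight acts at the center, a distance L/2 = 0.7950 m from the pivot; τ = Mg(L/2) cos 74° = 16.77 N·m.
α = τ/I = 16.77/6.573 = 2.551 rad/s².

α ≈ 2.55 rad/s²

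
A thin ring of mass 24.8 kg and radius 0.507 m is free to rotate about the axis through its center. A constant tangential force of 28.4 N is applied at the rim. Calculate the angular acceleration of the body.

α ≈ 2.26 rad/s²

I = MR² = (24.8)(0.507)² = 6.375 kg·m².
τ = F R = (28.4)(0.507) = 14.40 N·m.
Newton's second law for rotation, τ = Iα, gives α = τ/I = 14.40/6.375 = 2.259 rad/s².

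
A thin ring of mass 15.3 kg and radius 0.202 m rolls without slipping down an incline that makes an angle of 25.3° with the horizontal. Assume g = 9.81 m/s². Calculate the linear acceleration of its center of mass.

Translation along the incline: Mg sinθ − f = Ma.
Rotation about the center: fR = Iα with I = MR². No-slip gives a = αR, so f = (I/R²)a = M a.
Substituting: Mg sinθ = (1 + 1.000)Ma, so a = g sinθ/(1 + 1.000) = (9.81) sin 25.3° / 2.000 = 2.096 m/s².

a ≈ 2.10 m/s²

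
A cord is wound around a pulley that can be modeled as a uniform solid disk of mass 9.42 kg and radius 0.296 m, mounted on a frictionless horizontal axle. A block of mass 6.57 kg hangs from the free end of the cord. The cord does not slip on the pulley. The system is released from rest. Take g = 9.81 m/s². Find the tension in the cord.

I = ½MR² = (1/2)(9.42)(0.296)² = 0.4127 kg·m².
Block: mg − T = ma. Pulley: TR = Iα. No-slip: a = αR, so T = (I/R²)a = 4.710·a.
Then mg = (m + 4.710)a, so a = (6.57)(9.81)/(6.57 + 4.710) = 5.714 m/s².
T = 4.710·a = 26.91 N.

T ≈ 26.9 N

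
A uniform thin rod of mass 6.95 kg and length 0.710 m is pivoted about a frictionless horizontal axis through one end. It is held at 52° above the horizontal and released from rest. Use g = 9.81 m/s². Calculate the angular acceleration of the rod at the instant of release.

α ≈ 12.8 rad/s²

About the pivot, I = (1/3)ML² = (1/3)(6.95)(0.710)² = 1.168 kg·m².
The weight acts at the center, a distance L/2 = 0.3550 m from the pivot; τ = Mg(L/2) cos 52° = 14.90 N·m.
α = τ/I = 14.90/1.168 = 12.76 rad/s².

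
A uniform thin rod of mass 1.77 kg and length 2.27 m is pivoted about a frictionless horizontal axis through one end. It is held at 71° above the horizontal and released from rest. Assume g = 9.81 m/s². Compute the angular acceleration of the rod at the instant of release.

About the pivot, I = (1/3)ML² = (1/3)(1.77)(2.27)² = 3.040 kg·m².
The weight acts at the center, a distance L/2 = 1.135 m from the pivot; τ = Mg(L/2) cos 71° = 6.416 N·m.
α = τ/I = 6.416/3.040 = 2.110 rad/s².

α ≈ 2.11 rad/s²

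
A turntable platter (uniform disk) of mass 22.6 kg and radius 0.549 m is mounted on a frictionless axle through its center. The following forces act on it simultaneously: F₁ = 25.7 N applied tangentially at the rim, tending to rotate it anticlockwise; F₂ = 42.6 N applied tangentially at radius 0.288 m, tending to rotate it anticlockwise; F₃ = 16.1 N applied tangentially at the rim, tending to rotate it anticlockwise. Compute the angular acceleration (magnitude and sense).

I = ½MR² = (1/2)(22.6)(0.549)² = 3.406 kg·m².
Taking anticlockwise as positive: τ₁ = +(25.7)(0.549) = +14.11 N·m; τ₂ = +(42.6)(0.288) = +12.27 N·m; τ₃ = +(16.1)(0.549) = +8.839 N·m.
Net torque τ = 35.22 N·m.
α = τ/I = 35.22/3.406 = 10.34 rad/s².

α ≈ 10.3 rad/s², anticlockwise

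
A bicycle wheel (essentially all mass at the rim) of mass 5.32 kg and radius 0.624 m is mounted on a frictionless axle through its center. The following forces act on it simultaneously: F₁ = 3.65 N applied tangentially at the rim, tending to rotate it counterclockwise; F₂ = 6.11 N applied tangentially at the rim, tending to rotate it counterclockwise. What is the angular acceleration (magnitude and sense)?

α ≈ 2.94 rad/s², counterclockwise

I = MR² = (5.32)(0.624)² = 2.071 kg·m².
Taking counterclockwise as positive: τ₁ = +(3.65)(0.624) = +2.278 N·m; τ₂ = +(6.11)(0.624) = +3.813 N·m.
Net torque τ = 6.090 N·m.
α = τ/I = 6.090/2.071 = 2.940 rad/s².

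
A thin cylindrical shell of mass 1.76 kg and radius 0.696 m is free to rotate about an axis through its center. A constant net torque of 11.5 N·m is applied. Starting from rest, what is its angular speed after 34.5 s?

I = MR² = (1.76)(0.696)² = 0.8526 kg·m².
α = τ/I = 11.5/0.8526 = 13.49 rad/s².
ω = ω₀ + αt = 0 + (13.49)(34.5) = 465.4 rad/s.

ω ≈ 465 rad/s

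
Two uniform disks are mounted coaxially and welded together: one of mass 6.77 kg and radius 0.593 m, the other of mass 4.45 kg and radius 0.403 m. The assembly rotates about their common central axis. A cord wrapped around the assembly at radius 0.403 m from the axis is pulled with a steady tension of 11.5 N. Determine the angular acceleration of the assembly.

α ≈ 2.99 rad/s²

I = ½M₁R₁² + ½M₂R₂² = ½(6.77)(0.593)² + ½(4.45)(0.403)² = 1.552 kg·m².
τ = F r = (11.5)(0.403) = 4.635 N·m.
α = τ/I = 4.635/1.552 = 2.987 rad/s².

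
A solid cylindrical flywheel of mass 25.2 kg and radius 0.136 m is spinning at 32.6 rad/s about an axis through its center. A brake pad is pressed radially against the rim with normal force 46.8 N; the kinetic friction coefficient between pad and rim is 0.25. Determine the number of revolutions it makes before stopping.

I = ½MR² = (1/2)(25.2)(0.136)² = 0.2330 kg·m².
Friction force f = μN = (0.25)(46.8) = 11.70 N at the rim; torque magnitude τ = fR = 1.591 N·m, opposing ω.
|α| = τ/I = 1.591/0.2330 = 6.828 rad/s² (deceleration).
ω² = ω₀² − 2|α|θ with ω = 0 ⇒ θ = ω₀²/(2|α|) = 77.83 rad = 12.39 rev.

≈ 12.4 revolutions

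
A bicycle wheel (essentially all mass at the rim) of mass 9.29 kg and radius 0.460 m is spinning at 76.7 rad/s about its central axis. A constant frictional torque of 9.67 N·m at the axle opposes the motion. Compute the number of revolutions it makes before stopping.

I = MR² = (9.29)(0.460)² = 1.966 kg·m².
The net torque has magnitude 9.67 N·m, opposing ω.
|α| = τ/I = 9.670/1.966 = 4.919 rad/s² (deceleration).
ω² = ω₀² − 2|α|θ with ω = 0 ⇒ θ = ω₀²/(2|α|) = 598.0 rad = 95.17 rev.

≈ 95.2 revolutions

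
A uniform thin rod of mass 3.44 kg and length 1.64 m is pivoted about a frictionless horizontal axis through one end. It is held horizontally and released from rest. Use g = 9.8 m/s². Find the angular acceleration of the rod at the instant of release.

About the pivot, I = (1/3)ML² = (1/3)(3.44)(1.64)² = 3.084 kg·m².
The weight acts at the center, a distance L/2 = 0.8200 m from the pivot; τ = Mg(L/2) = 27.64 N·m.
α = τ/I = 27.64/3.084 = 8.963 rad/s².

α ≈ 8.96 rad/s²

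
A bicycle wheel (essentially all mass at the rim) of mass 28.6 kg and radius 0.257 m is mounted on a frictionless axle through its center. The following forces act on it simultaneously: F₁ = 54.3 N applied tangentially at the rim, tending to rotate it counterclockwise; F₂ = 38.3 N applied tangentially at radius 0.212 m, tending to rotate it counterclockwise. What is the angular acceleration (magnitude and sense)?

I = MR² = (28.6)(0.257)² = 1.889 kg·m².
Taking counterclockwise as positive: τ₁ = +(54.3)(0.257) = +13.96 N·m; τ₂ = +(38.3)(0.212) = +8.120 N·m.
Net torque τ = 22.07 N·m.
α = τ/I = 22.07/1.889 = 11.69 rad/s².

α ≈ 11.7 rad/s², counterclockwise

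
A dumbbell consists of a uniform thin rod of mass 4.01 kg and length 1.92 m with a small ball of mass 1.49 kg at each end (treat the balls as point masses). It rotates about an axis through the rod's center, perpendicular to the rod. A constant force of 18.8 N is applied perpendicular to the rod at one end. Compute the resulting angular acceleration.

α ≈ 4.54 rad/s²

I_rod = (1/12)ML² = (1/12)(4.01)(1.92)² = 1.232 kg·m².
I_balls = 2·m·(L/2)² = 2(1.49)(0.9600)² = 2.746 kg·m².
Total I = 3.978 kg·m².
τ = F·(L/2) = (18.8)(0.960) = 18.05 N·m.
α = τ/I = 18.05/3.978 = 4.537 rad/s².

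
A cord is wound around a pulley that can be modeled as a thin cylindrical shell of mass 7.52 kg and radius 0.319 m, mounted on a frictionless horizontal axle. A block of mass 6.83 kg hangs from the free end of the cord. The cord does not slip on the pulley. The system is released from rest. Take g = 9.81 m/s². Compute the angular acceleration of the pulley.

I = MR² = (7.52)(0.319)² = 0.7652 kg·m².
Block: mg − T = ma. Pulley: TR = Iα. No-slip: a = αR, so T = (I/R²)a = 7.520·a.
Then mg = (m + 7.520)a, so a = (6.83)(9.81)/(6.83 + 7.520) = 4.669 m/s².
α = a/R = 4.669/0.319 = 14.64 rad/s².

α ≈ 14.6 rad/s²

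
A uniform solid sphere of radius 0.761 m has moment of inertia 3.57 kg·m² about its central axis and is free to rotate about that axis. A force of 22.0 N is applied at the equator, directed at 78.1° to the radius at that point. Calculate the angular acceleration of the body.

Only the tangential component produces torque: τ = F R sinθ = (22.0)(0.761) sin 78.1° = 16.38 N·m.
From τ = Iα: α = 16.38/3.570 = 4.589 rad/s².

α ≈ 4.59 rad/s²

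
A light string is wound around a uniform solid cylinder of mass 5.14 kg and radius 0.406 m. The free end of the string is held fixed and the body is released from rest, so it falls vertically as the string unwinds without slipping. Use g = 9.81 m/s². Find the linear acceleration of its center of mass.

Translation: Mg − T = Ma. Rotation about the center: TR = Iα with I = ½MR².
With a = αR: T = (I/R²)a = (1/2)M a, so Mg = (1 + 0.5000)Ma.
a = g/(1 + 0.5000) = 9.81/1.500 = 6.540 m/s².

a ≈ 6.54 m/s²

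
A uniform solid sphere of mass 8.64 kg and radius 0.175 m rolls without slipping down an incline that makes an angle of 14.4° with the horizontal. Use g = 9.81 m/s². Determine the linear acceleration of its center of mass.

a ≈ 1.74 m/s²

Translation along the incline: Mg sinθ − f = Ma.
Rotation about the center: fR = Iα with I = (2/5)MR². No-slip gives a = αR, so f = (I/R²)a = (2/5)M a.
Substituting: Mg sinθ = (1 + 0.4000)Ma, so a = g sinθ/(1 + 0.4000) = (9.81) sin 14.4° / 1.400 = 1.743 m/s².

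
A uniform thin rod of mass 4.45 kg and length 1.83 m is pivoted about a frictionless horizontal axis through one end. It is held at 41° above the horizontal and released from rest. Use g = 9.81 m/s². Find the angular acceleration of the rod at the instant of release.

About the pivot, I = (1/3)ML² = (1/3)(4.45)(1.83)² = 4.968 kg·m².
The weight acts at the center, a distance L/2 = 0.9150 m from the pivot; τ = Mg(L/2) cos 41° = 30.15 N·m.
α = τ/I = 30.15/4.968 = 6.069 rad/s².
(Equivalently α = (3g/(2L)) cos 41° = 6.069 rad/s².)

α ≈ 6.07 rad/s²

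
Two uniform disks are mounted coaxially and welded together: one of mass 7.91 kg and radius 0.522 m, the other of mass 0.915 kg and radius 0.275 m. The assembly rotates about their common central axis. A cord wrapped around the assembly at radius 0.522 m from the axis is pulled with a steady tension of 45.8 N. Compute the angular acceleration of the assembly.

I = ½M₁R₁² + ½M₂R₂² = ½(7.91)(0.522)² + ½(0.915)(0.275)² = 1.112 kg·m².
τ = F r = (45.8)(0.522) = 23.91 N·m.
α = τ/I = 23.91/1.112 = 21.49 rad/s².

α ≈ 21.5 rad/s²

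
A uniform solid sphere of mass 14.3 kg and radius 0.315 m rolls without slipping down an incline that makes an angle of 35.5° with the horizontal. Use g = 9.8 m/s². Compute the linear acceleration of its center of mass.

Translation along the incline: Mg sinθ − f = Ma.
Rotation about the center: fR = Iα with I = (2/5)MR². No-slip gives a = αR, so f = (I/R²)a = (2/5)M a.
Substituting: Mg sinθ = (1 + 0.4000)Ma, so a = g sinθ/(1 + 0.4000) = (9.8) sin 35.5° / 1.400 = 4.065 m/s².

a ≈ 4.06 m/s²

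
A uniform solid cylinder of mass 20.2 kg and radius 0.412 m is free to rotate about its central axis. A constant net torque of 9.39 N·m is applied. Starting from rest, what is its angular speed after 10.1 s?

I = ½MR² = (1/2)(20.2)(0.412)² = 1.714 kg·m².
α = τ/I = 9.39/1.714 = 5.477 rad/s².
ω = ω₀ + αt = 0 + (5.477)(10.1) = 55.32 rad/s.

ω ≈ 55.3 rad/s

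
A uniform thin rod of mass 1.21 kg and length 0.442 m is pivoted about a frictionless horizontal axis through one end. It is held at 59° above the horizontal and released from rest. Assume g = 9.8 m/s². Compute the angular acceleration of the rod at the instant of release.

α ≈ 17.1 rad/s²

About the pivot, I = (1/3)ML² = (1/3)(1.21)(0.442)² = 0.07880 kg·m².
The weight acts at the center, a distance L/2 = 0.2210 m from the pivot; τ = Mg(L/2) cos 59° = 1.350 N·m.
α = τ/I = 1.350/0.07880 = 17.13 rad/s².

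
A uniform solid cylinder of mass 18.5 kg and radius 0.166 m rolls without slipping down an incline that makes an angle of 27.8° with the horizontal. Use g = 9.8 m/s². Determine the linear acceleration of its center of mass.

a ≈ 3.05 m/s²

Translation along the incline: Mg sinθ − f = Ma.
Rotation about the center: fR = Iα with I = ½MR². No-slip gives a = αR, so f = (I/R²)a = (1/2)M a.
Substituting: Mg sinθ = (1 + 0.5000)Ma, so a = g sinθ/(1 + 0.5000) = (9.8) sin 27.8° / 1.500 = 3.047 m/s².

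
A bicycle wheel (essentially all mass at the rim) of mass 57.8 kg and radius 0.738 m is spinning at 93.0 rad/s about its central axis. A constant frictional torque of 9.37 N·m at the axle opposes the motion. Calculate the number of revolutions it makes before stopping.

I = MR² = (57.8)(0.738)² = 31.48 kg·m².
The net torque has magnitude 9.37 N·m, opposing ω.
|α| = τ/I = 9.370/31.48 = 0.2976 rad/s² (deceleration).
ω² = ω₀² − 2|α|θ with ω = 0 ⇒ θ = ω₀²/(2|α|) = 14530 rad = 2312 rev.

≈ 2310 revolutions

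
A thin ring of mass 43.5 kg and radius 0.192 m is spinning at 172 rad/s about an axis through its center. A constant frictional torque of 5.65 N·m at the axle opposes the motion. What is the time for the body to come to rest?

t ≈ 48.8 s

I = MR² = (43.5)(0.192)² = 1.604 kg·m².
The net torque has magnitude 5.65 N·m, opposing ω.
|α| = τ/I = 5.650/1.604 = 3.523 rad/s² (deceleration).
0 = ω₀ − |α|t ⇒ t = ω₀/|α| = 172/3.523 = 48.82 s.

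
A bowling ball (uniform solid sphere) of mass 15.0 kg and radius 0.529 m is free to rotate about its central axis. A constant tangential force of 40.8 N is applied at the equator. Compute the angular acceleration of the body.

I = (2/5)MR² = (2/5)(15.0)(0.529)² = 1.679 kg·m².
τ = F R = (40.8)(0.529) = 21.58 N·m.
Newton's second law for rotation, τ = Iα, gives α = τ/I = 21.58/1.679 = 12.85 rad/s².

α ≈ 12.9 rad/s²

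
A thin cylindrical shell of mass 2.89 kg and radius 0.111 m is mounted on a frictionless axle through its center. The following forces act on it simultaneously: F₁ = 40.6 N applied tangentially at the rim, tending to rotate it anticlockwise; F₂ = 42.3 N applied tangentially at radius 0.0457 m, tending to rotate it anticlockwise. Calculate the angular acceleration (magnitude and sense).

α ≈ 181 rad/s², anticlockwise

I = MR² = (2.89)(0.111)² = 0.03561 kg·m².
Taking anticlockwise as positive: τ₁ = +(40.6)(0.111) = +4.507 N·m; τ₂ = +(42.3)(0.0457) = +1.933 N·m.
Net torque τ = 6.440 N·m.
α = τ/I = 6.440/0.03561 = 180.9 rad/s².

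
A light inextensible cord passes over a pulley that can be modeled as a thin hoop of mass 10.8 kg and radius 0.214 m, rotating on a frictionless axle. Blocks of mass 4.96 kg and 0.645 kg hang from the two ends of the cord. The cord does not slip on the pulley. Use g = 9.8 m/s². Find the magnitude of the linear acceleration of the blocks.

I = MR² = (10.8)(0.214)² = 0.4946 kg·m².
Heavier block: m₁g − T₁ = m₁a. Lighter block: T₂ − m₂g = m₂a.
Pulley: (T₁ − T₂)R = Iα = I(a/R), so T₁ − T₂ = (I/R²)a = 1·M_p a = 10.80·a.
Adding the three: (m₁ − m₂)g = (m₁ + m₂ + 10.80)a, so a = (4.96 − 0.645)(9.8)/(4.96 + 0.645 + 10.80) = 2.578 m/s².

a ≈ 2.58 m/s²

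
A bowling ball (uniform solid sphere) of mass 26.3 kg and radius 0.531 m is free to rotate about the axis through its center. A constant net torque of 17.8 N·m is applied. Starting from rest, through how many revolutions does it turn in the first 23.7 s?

I = (2/5)MR² = (2/5)(26.3)(0.531)² = 2.966 kg·m².
α = τ/I = 17.8/2.966 = 6.001 rad/s².
θ = ½αt² = ½(6.001)(23.7)² = 1685 rad.
Revolutions = θ/(2π) = 268.2.

≈ 268 revolutions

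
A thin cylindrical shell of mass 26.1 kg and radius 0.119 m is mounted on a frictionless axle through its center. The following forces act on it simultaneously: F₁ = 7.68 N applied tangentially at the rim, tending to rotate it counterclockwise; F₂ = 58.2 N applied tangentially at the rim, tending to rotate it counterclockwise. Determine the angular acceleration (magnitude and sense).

α ≈ 21.2 rad/s², counterclockwise

I = MR² = (26.1)(0.119)² = 0.3696 kg·m².
Taking counterclockwise as positive: τ₁ = +(7.68)(0.119) = +0.9139 N·m; τ₂ = +(58.2)(0.119) = +6.926 N·m.
Net torque τ = 7.840 N·m.
α = τ/I = 7.840/0.3696 = 21.21 rad/s².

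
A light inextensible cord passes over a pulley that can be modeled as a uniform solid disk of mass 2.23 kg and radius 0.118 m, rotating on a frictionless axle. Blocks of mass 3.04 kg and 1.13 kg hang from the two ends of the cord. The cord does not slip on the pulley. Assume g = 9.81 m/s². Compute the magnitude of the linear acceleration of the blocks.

I = ½MR² = (1/2)(2.23)(0.118)² = 0.01553 kg·m².
Heavier block: m₁g − T₁ = m₁a. Lighter block: T₂ − m₂g = m₂a.
Pulley: (T₁ − T₂)R = Iα = I(a/R), so T₁ − T₂ = (I/R²)a = (1/2)M_p a = 1.115·a.
Adding the three: (m₁ − m₂)g = (m₁ + m₂ + 1.115)a, so a = (3.04 − 1.13)(9.81)/(3.04 + 1.13 + 1.115) = 3.545 m/s².

a ≈ 3.55 m/s²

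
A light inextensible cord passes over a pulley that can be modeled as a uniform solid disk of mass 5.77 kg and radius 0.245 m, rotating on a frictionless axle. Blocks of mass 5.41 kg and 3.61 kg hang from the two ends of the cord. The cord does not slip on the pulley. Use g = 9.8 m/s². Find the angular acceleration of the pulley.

I = ½MR² = (1/2)(5.77)(0.245)² = 0.1732 kg·m².
Heavier block: m₁g − T₁ = m₁a. Lighter block: T₂ − m₂g = m₂a.
Pulley: (T₁ − T₂)R = Iα = I(a/R), so T₁ − T₂ = (I/R²)a = (1/2)M_p a = 2.885·a.
Adding the three: (m₁ − m₂)g = (m₁ + m₂ + 2.885)a, so a = (5.41 − 3.61)(9.8)/(5.41 + 3.61 + 2.885) = 1.482 m/s².
α = a/R = 1.482/0.245 = 6.048 rad/s².

α ≈ 6.05 rad/s²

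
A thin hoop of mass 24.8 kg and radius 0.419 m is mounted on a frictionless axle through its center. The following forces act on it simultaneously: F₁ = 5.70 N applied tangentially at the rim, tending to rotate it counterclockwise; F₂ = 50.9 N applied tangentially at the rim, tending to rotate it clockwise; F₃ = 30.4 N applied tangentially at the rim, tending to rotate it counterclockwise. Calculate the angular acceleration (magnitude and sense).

I = MR² = (24.8)(0.419)² = 4.354 kg·m².
Taking counterclockwise as positive: τ₁ = +(5.70)(0.419) = +2.388 N·m; τ₂ = −(50.9)(0.419) = −21.33 N·m; τ₃ = +(30.4)(0.419) = +12.74 N·m.
Net torque τ = -6.201 N·m.
α = τ/I = -6.201/4.354 = -1.424 rad/s².

α ≈ 1.42 rad/s², clockwise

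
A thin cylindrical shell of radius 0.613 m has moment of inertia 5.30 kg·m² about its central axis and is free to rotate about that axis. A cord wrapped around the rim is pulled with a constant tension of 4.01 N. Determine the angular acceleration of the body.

α ≈ 0.464 rad/s²

τ = F R = (4.01)(0.613) = 2.458 N·m.
From τ = Iα: α = 2.458/5.300 = 0.4638 rad/s².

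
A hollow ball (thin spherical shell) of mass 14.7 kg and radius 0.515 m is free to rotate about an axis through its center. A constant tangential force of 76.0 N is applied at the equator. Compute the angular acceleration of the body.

I = (2/3)MR² = (2/3)(14.7)(0.515)² = 2.599 kg·m².
τ = F R = (76.0)(0.515) = 39.14 N·m.
From τ = Iα: α = 39.14/2.599 = 15.06 rad/s².

α ≈ 15.1 rad/s²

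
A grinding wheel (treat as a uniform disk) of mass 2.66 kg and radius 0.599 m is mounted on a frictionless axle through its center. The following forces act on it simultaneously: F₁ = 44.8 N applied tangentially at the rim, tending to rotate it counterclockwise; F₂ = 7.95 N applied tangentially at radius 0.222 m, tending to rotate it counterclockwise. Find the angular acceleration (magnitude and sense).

α ≈ 59.9 rad/s², counterclockwise

I = ½MR² = (1/2)(2.66)(0.599)² = 0.4772 kg·m².
Taking counterclockwise as positive: τ₁ = +(44.8)(0.599) = +26.84 N·m; τ₂ = +(7.95)(0.222) = +1.765 N·m.
Net torque τ = 28.60 N·m.
α = τ/I = 28.60/0.4772 = 59.93 rad/s².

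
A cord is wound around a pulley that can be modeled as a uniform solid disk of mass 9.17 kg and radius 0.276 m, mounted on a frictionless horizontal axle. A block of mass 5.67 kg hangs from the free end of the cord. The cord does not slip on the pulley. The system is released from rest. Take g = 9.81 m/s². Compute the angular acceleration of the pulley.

I = ½MR² = (1/2)(9.17)(0.276)² = 0.3493 kg·m².
Block: mg − T = ma. Pulley: TR = Iα. No-slip: a = αR, so T = (I/R²)a = 4.585·a.
Then mg = (m + 4.585)a, so a = (5.67)(9.81)/(5.67 + 4.585) = 5.424 m/s².
α = a/R = 5.424/0.276 = 19.65 rad/s².

α ≈ 19.7 rad/s²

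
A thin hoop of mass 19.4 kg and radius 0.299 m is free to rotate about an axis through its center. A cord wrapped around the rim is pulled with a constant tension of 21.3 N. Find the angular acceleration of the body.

I = MR² = (19.4)(0.299)² = 1.734 kg·m².
τ = F R = (21.3)(0.299) = 6.369 N·m.
From τ = Iα: α = 6.369/1.734 = 3.672 rad/s².

α ≈ 3.67 rad/s²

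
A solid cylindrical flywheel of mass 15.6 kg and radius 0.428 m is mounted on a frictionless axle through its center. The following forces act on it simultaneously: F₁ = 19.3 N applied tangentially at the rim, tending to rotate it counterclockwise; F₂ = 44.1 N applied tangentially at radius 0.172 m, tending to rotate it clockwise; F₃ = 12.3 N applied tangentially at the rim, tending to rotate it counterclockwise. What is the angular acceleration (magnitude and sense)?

I = ½MR² = (1/2)(15.6)(0.428)² = 1.429 kg·m².
Taking counterclockwise as positive: τ₁ = +(19.3)(0.428) = +8.260 N·m; τ₂ = −(44.1)(0.172) = −7.585 N·m; τ₃ = +(12.3)(0.428) = +5.264 N·m.
Net torque τ = 5.940 N·m.
α = τ/I = 5.940/1.429 = 4.157 rad/s².

α ≈ 4.16 rad/s², counterclockwise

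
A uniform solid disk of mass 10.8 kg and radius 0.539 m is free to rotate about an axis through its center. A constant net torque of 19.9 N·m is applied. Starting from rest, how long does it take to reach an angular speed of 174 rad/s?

t ≈ 13.7 s

I = ½MR² = (1/2)(10.8)(0.539)² = 1.569 kg·m².
α = τ/I = 19.9/1.569 = 12.68 rad/s².
ω = αt ⇒ t = ω/α = 174/12.68 = 13.72 s.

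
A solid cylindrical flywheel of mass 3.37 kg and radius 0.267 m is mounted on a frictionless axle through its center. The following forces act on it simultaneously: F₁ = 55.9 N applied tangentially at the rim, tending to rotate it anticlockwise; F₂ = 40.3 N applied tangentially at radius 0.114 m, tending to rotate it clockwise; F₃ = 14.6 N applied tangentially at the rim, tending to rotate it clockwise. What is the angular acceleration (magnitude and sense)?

α ≈ 53.6 rad/s², anticlockwise

I = ½MR² = (1/2)(3.37)(0.267)² = 0.1201 kg·m².
Taking anticlockwise as positive: τ₁ = +(55.9)(0.267) = +14.93 N·m; τ₂ = −(40.3)(0.114) = −4.594 N·m; τ₃ = −(14.6)(0.267) = −3.898 N·m.
Net torque τ = 6.433 N·m.
α = τ/I = 6.433/0.1201 = 53.55 rad/s².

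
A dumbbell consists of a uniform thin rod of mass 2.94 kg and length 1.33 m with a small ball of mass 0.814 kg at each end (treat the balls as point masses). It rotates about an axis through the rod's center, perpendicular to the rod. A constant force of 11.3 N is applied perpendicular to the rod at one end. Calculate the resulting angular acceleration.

I_rod = (1/12)ML² = (1/12)(2.94)(1.33)² = 0.4334 kg·m².
I_balls = 2·m·(L/2)² = 2(0.814)(0.6650)² = 0.7199 kg·m².
Total I = 1.153 kg·m².
τ = F·(L/2) = (11.3)(0.665) = 7.515 N·m.
α = τ/I = 7.515/1.153 = 6.516 rad/s².

α ≈ 6.52 rad/s²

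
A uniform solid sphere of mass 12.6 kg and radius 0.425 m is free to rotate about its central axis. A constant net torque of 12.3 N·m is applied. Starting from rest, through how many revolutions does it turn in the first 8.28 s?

I = (2/5)MR² = (2/5)(12.6)(0.425)² = 0.9103 kg·m².
α = τ/I = 12.3/0.9103 = 13.51 rad/s².
θ = ½αt² = ½(13.51)(8.28)² = 463.2 rad.
Revolutions = θ/(2π) = 73.71.

≈ 73.7 revolutions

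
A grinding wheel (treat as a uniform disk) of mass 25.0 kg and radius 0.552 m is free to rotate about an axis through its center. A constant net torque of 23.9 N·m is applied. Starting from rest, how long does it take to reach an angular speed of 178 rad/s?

t ≈ 28.4 s

I = ½MR² = (1/2)(25.0)(0.552)² = 3.809 kg·m².
α = τ/I = 23.9/3.809 = 6.275 rad/s².
ω = αt ⇒ t = ω/α = 178/6.275 = 28.37 s.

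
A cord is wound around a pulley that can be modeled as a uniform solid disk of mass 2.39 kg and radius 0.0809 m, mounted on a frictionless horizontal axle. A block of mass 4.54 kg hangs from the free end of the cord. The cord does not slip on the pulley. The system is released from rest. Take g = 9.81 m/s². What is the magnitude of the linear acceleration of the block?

a ≈ 7.77 m/s²

I = ½MR² = (1/2)(2.39)(0.0809)² = 0.007821 kg·m².
Block: mg − T = ma. Pulley: TR = Iα. No-slip: a = αR, so T = (I/R²)a = 1.195·a.
Then mg = (m + 1.195)a, so a = (4.54)(9.81)/(4.54 + 1.195) = 7.766 m/s².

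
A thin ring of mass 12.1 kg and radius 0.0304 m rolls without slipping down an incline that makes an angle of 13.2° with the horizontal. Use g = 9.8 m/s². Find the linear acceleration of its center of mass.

Translation along the incline: Mg sinθ − f = Ma.
Rotation about the center: fR = Iα with I = MR². No-slip gives a = αR, so f = (I/R²)a = M a.
Substituting: Mg sinθ = (1 + 1.000)Ma, so a = g sinθ/(1 + 1.000) = (9.8) sin 13.2° / 2.000 = 1.119 m/s².

a ≈ 1.12 m/s²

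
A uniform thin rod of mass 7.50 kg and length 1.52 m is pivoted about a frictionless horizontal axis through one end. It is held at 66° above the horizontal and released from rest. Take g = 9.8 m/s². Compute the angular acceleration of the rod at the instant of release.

About the pivot, I = (1/3)ML² = (1/3)(7.50)(1.52)² = 5.776 kg·m².
The weight acts at the center, a distance L/2 = 0.7600 m from the pivot; τ = Mg(L/2) cos 66° = 22.72 N·m.
α = τ/I = 22.72/5.776 = 3.934 rad/s².
(Equivalently α = (3g/(2L)) cos 66° = 3.934 rad/s².)

α ≈ 3.93 rad/s²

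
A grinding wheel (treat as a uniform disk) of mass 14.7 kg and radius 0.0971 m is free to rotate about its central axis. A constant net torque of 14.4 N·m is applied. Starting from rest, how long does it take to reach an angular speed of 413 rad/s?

t ≈ 1.99 s

I = ½MR² = (1/2)(14.7)(0.0971)² = 0.06930 kg·m².
α = τ/I = 14.4/0.06930 = 207.8 rad/s².
ω = αt ⇒ t = ω/α = 413/207.8 = 1.988 s.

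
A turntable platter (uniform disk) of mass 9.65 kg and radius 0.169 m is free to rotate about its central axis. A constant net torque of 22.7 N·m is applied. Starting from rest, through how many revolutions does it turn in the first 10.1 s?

≈ 1340 revolutions

I = ½MR² = (1/2)(9.65)(0.169)² = 0.1378 kg·m².
α = τ/I = 22.7/0.1378 = 164.7 rad/s².
θ = ½αt² = ½(164.7)(10.1)² = 8402 rad.
Revolutions = θ/(2π) = 1337.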